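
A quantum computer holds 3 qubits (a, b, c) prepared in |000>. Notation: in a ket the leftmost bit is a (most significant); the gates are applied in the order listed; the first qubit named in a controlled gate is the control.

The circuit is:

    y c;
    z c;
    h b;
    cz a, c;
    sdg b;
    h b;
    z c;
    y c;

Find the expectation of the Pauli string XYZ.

The observable XYZ averages to 0.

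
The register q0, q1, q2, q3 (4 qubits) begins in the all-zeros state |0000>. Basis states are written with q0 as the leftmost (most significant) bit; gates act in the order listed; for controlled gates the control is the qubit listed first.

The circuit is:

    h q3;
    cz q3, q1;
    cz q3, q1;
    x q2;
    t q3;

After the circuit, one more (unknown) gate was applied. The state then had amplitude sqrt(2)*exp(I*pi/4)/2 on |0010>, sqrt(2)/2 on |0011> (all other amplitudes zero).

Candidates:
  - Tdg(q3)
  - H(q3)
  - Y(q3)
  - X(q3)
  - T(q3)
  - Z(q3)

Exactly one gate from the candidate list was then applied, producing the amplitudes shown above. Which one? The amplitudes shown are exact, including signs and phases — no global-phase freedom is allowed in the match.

The applied gate was X(q3).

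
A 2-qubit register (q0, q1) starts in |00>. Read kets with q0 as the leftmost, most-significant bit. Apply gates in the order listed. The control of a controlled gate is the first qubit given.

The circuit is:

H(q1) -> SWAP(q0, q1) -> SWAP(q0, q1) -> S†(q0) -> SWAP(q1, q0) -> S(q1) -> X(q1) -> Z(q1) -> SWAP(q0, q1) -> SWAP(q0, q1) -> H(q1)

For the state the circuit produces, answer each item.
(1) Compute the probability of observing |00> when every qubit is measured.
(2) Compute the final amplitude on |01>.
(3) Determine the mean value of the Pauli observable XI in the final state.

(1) A full measurement returns |00> with probability 1/4.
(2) The amplitude on |01> is 1/2.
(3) In the final state, XI has expectation 1.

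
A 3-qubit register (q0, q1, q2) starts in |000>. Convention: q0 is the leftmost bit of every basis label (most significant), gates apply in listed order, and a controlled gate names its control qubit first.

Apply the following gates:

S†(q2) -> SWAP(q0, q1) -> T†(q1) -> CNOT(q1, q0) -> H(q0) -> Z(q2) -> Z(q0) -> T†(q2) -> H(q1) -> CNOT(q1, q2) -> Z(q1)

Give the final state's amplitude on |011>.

The amplitude on |011> is -1/2.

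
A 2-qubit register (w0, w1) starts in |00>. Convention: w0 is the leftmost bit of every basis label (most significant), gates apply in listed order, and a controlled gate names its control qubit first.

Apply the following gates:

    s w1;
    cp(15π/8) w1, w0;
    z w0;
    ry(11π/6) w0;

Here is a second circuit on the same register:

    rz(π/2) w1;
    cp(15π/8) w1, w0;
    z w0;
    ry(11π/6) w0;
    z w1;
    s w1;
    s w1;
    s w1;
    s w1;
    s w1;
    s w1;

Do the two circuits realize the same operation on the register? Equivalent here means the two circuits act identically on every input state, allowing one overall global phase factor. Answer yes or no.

Yes — the two circuits implement the same unitary up to a global phase.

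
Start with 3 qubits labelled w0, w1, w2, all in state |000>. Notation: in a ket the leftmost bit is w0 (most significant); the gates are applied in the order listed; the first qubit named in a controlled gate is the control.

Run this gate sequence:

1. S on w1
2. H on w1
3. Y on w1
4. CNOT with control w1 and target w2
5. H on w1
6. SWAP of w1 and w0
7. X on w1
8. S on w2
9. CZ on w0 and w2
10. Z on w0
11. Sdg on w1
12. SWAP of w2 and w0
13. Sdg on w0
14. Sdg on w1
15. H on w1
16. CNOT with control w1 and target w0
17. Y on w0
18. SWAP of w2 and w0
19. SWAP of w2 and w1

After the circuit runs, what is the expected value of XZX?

The expectation value of XZX is 0.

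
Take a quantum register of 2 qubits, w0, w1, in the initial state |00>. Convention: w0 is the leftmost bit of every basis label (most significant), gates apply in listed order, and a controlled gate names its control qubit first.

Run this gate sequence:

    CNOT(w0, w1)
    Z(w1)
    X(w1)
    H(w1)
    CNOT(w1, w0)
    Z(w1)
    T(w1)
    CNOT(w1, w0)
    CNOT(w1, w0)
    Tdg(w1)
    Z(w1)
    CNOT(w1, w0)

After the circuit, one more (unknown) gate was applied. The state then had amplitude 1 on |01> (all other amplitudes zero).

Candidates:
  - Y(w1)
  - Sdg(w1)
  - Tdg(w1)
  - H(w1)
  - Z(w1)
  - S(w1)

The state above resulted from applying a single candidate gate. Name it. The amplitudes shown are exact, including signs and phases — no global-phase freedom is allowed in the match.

The applied gate was H(w1). Key observation: steps 5-12 multiply out to the identity, so the circuit reduces to the remaining gates.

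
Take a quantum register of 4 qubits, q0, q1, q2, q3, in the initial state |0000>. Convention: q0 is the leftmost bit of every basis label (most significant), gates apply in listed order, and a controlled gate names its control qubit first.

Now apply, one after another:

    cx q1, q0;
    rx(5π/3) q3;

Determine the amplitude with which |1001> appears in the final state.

|1001> carries amplitude 0 in the final state.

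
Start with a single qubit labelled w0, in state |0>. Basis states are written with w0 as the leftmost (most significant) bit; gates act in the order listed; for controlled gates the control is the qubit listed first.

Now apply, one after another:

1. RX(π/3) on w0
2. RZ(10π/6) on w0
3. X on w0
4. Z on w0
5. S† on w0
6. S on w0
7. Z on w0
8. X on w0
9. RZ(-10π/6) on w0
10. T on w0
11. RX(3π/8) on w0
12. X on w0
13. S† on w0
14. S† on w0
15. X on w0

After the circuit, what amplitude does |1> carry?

|1> carries amplitude -sqrt(3)*I*sin(3*pi/16)/2 - exp(3*I*pi/4)*cos(3*pi/16)/2 in the final state. Key observation: steps 2-9 multiply out to the identity, so the circuit reduces to the remaining gates.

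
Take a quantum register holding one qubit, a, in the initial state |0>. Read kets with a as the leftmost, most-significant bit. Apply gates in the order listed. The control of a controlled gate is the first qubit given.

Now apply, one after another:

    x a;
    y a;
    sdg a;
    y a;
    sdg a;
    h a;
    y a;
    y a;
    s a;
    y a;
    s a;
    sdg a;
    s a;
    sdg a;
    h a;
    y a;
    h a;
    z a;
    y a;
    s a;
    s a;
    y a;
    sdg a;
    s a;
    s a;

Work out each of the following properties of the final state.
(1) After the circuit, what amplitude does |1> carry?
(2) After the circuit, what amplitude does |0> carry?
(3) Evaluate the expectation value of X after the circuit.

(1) The amplitude on |1> is -sqrt(2)*I/2.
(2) The amplitude on |0> is -sqrt(2)*I/2.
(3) The observable X averages to 1.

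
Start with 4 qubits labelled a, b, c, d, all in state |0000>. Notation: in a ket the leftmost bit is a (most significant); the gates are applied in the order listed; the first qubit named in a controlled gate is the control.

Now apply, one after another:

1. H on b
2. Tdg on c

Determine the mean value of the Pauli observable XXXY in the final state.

The observable XXXY averages to 0.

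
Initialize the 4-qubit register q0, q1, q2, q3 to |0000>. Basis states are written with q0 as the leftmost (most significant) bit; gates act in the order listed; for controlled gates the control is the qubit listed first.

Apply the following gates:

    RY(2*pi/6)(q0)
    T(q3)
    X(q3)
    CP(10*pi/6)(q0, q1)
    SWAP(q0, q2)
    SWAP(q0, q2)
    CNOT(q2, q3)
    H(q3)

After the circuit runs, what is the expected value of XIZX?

In the final state, XIZX has expectation -sqrt(3)/2. Key observation: the block from step 5 through step 6 cancels to the identity and can be dropped.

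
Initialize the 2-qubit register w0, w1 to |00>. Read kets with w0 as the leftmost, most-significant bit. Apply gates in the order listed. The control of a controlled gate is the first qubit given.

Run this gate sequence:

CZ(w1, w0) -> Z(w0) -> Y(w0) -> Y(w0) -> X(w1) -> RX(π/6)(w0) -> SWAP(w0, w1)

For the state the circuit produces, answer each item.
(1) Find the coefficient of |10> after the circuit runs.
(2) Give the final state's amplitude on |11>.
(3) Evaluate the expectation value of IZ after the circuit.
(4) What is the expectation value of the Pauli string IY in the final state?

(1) |10> carries amplitude sqrt(2)/4 + sqrt(6)/4 in the final state.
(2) |11> carries amplitude I*(-sqrt(6) + sqrt(2))/4 in the final state.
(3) In the final state, IZ has expectation sqrt(3)/2.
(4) The expectation value of IY is -1/2.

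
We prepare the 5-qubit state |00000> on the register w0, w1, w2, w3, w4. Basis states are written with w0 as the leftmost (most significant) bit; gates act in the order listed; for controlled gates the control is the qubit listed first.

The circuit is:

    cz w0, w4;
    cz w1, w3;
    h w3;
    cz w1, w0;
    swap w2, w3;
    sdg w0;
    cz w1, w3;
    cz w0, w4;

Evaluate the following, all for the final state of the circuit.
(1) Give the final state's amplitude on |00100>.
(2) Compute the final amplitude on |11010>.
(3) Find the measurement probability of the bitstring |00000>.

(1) |00100> carries amplitude sqrt(2)/2 in the final state.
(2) The final state's coefficient on |11010> equals 0.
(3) Outcome |00000> occurs with probability 1/2.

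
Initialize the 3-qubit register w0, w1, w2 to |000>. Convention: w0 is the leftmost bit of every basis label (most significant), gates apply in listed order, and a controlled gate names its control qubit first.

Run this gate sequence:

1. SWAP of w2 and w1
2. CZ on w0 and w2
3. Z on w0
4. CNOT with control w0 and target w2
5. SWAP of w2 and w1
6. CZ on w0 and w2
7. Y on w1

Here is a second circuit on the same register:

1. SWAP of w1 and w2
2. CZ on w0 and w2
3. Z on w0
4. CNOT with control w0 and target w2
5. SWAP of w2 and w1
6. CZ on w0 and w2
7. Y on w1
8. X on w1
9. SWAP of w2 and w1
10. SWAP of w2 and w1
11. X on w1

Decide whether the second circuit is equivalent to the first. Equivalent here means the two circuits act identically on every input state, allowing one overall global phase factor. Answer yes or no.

Yes, they are equivalent — the unitaries differ by at most a global phase.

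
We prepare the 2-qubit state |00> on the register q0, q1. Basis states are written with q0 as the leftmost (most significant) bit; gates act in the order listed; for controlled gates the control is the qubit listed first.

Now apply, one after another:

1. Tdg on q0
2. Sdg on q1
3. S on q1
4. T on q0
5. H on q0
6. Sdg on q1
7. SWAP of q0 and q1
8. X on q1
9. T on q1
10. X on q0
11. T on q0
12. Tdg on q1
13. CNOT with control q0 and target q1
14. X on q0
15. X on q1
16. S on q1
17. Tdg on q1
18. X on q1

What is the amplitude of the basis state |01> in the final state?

|01> carries amplitude sqrt(2)*exp(I*pi/4)/2 in the final state.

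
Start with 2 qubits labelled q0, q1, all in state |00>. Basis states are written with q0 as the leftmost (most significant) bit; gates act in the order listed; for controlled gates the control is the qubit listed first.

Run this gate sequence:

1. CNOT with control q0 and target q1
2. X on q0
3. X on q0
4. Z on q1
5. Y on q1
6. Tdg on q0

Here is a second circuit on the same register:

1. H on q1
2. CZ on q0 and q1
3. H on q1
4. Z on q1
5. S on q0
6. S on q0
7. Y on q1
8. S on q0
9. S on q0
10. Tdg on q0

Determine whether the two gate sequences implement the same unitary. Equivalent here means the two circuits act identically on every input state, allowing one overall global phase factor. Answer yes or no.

Yes: on every input state the two circuits agree up to one overall phase factor.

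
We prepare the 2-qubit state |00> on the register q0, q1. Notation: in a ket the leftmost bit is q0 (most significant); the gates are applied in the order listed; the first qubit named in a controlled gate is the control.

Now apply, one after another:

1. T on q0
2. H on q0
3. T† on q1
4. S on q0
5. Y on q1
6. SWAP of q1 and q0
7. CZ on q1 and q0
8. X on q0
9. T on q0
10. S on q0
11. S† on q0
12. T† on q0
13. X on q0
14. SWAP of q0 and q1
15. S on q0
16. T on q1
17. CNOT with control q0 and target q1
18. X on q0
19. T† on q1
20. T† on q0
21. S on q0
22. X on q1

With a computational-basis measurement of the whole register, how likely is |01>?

A full measurement returns |01> with probability 1/2. Key observation: gates 8-13 undo each other exactly, leaving only the rest of the circuit to track.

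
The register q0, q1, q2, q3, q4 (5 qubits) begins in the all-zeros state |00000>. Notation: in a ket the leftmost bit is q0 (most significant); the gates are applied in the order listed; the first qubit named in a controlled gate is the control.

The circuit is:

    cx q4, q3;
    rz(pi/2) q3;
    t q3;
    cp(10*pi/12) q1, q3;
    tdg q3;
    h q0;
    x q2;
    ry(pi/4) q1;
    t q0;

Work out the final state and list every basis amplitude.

The final amplitudes are -sqrt(2*sqrt(2) + 4)*exp(3*I*pi/4)/4 on |00100>, -sqrt(4 - 2*sqrt(2))*exp(3*I*pi/4)/4 on |01100>, sqrt(2*sqrt(2) + 4)/4 on |10100>, sqrt(4 - 2*sqrt(2))/4 on |11100>, and 0 on every other basis state.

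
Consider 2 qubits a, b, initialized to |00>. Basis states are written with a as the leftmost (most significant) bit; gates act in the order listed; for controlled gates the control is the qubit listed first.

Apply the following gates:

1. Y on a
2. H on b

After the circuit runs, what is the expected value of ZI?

The observable ZI averages to -1.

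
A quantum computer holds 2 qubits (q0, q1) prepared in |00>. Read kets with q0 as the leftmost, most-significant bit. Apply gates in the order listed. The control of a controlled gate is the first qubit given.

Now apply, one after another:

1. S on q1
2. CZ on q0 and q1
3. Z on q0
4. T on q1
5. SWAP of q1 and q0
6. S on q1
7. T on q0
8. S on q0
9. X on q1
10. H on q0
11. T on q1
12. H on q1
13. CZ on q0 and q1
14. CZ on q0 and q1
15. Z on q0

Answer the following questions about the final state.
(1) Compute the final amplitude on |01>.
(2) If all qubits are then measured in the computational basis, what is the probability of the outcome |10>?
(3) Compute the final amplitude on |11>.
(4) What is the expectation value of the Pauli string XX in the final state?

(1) |01> carries amplitude -exp(I*pi/4)/2 in the final state. Key observation: the block from step 13 through step 14 cancels to the identity and can be dropped.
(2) Outcome |10> occurs with probability 1/4.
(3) The final state's coefficient on |11> equals exp(I*pi/4)/2.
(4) In the final state, XX has expectation 1.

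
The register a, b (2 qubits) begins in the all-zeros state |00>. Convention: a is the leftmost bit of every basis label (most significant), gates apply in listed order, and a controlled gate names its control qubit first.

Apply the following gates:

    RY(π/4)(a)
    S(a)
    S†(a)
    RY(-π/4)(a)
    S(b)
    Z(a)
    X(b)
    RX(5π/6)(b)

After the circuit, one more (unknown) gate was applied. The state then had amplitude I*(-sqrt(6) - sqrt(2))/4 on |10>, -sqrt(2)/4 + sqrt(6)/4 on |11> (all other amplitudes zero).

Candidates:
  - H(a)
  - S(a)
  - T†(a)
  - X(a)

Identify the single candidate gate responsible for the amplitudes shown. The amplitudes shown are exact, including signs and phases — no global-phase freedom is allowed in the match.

The unique candidate consistent with the amplitudes is X(a).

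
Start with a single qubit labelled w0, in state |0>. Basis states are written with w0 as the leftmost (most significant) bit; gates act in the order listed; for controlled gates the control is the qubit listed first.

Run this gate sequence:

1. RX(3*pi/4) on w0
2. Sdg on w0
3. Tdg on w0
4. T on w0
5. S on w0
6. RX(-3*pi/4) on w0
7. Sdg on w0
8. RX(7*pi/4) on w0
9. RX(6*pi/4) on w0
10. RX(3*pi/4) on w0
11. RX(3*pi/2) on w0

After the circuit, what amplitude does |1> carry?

The final state's coefficient on |1> equals -sqrt(2)*I/2. Key observation: gates 1-6 undo each other exactly, leaving only the rest of the circuit to track.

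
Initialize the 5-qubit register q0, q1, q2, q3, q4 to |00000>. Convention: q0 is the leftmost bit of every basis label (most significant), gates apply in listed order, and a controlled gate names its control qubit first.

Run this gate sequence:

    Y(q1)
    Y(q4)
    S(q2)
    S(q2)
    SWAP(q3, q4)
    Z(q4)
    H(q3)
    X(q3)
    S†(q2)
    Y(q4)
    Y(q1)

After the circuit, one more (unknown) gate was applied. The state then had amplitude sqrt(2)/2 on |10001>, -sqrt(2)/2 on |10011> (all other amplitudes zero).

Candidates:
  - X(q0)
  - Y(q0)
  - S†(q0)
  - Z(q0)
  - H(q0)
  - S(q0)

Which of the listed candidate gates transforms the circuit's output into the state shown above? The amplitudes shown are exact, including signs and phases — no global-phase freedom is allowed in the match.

The unique candidate consistent with the amplitudes is X(q0).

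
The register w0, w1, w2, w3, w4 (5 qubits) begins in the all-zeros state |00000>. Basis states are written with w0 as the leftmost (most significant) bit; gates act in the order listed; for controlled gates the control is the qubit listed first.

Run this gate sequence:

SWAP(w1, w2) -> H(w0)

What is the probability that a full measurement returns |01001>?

A full measurement returns |01001> with probability 0.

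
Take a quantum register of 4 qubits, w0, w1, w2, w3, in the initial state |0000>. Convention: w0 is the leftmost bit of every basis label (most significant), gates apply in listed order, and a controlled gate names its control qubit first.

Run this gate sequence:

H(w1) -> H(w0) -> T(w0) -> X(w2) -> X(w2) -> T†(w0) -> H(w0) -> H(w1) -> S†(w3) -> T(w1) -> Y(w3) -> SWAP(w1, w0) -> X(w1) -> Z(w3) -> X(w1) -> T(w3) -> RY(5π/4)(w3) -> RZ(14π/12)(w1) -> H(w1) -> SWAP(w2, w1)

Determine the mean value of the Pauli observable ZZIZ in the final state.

The expectation value of ZZIZ is sqrt(2)/2. Key observation: gates 1-8 undo each other exactly, leaving only the rest of the circuit to track.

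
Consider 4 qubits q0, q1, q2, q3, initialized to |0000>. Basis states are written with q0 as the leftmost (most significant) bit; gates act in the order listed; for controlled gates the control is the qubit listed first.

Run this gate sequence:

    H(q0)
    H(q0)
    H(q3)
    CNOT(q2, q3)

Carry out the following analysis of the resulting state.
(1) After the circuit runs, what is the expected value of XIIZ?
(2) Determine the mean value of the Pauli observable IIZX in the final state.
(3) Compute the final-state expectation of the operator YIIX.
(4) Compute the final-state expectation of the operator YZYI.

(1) In the final state, XIIZ has expectation 0.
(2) The observable IIZX averages to 1.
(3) In the final state, YIIX has expectation 0.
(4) The observable YZYI averages to 0.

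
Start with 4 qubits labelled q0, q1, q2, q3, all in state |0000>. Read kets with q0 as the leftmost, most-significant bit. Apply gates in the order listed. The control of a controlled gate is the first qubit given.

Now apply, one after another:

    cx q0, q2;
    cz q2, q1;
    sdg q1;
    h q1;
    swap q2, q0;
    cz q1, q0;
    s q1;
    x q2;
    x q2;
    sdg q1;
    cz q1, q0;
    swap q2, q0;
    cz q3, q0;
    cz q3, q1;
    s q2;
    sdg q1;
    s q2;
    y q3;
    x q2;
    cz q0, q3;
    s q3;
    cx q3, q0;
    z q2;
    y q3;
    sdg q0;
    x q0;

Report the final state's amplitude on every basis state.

After the circuit, the state carries amplitude -sqrt(2)/2 on |0010>, sqrt(2)*I/2 on |0110>, and 0 on every other basis state.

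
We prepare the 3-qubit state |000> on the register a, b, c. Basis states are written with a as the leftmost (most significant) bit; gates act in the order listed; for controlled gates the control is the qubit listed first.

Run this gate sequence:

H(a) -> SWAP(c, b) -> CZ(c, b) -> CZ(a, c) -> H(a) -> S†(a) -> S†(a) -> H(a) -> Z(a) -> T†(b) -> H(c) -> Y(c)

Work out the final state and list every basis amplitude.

The final amplitudes are -I/2 on |000>, I/2 on |001>, 0 on |010>, 0 on |011>, I/2 on |100>, -I/2 on |101>, 0 on |110>, 0 on |111>.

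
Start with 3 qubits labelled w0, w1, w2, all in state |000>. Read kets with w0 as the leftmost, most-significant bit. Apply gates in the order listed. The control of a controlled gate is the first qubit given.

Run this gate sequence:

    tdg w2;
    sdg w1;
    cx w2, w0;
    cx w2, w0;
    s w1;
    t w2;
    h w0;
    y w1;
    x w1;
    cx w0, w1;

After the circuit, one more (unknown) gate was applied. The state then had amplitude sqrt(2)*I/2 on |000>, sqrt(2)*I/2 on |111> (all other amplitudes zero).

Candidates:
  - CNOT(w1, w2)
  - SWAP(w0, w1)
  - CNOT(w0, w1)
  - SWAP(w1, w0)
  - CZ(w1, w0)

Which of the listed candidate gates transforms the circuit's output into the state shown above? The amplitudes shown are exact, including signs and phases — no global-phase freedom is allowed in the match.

The unique candidate consistent with the amplitudes is CNOT(w1, w2). Key observation: steps 1-6 multiply out to the identity, so the circuit reduces to the remaining gates.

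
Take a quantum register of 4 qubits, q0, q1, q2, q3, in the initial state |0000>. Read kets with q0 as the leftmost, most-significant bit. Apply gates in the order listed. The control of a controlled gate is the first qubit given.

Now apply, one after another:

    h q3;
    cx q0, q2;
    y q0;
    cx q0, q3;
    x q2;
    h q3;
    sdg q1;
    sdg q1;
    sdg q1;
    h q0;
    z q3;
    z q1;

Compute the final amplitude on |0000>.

The final state's coefficient on |0000> equals 0.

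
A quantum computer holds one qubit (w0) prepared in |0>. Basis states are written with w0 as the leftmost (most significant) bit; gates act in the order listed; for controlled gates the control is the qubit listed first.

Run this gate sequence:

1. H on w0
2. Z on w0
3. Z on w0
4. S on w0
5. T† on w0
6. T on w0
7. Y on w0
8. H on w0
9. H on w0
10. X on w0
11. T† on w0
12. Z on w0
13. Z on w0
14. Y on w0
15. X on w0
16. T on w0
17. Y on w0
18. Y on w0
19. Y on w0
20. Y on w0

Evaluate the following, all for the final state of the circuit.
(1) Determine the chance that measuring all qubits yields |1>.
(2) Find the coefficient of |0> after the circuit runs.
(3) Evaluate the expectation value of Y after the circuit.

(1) A full measurement returns |1> with probability 1/2.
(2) The final state's coefficient on |0> equals -sqrt(2)/2.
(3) The expectation value of Y is 1.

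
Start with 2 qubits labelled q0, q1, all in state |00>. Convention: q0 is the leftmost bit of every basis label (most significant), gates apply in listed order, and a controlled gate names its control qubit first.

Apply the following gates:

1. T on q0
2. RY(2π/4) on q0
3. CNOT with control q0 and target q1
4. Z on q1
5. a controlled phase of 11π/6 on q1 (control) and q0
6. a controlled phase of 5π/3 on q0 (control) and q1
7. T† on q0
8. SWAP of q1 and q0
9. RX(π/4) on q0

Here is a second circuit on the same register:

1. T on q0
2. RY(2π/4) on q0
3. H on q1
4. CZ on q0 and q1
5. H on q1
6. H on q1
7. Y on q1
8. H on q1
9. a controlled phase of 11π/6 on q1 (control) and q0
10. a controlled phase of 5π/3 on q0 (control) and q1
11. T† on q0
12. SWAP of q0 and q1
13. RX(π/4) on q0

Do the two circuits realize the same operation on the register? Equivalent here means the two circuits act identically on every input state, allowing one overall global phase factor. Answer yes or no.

No, they are not equivalent — no single phase factor reconciles the two unitaries.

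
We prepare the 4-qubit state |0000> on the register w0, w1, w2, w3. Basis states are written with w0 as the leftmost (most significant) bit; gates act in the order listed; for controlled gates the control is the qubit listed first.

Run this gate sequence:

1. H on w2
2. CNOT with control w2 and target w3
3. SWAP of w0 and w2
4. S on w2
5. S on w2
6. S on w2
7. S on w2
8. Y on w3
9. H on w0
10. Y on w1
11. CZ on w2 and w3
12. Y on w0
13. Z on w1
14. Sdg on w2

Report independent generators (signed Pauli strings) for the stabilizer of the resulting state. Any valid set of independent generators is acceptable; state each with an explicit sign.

The final state is stabilized by the group generated by +XIIZ, +ZIIX, -IZII, +IIZI; other independent generating sets are equally valid. Key observation: the block from step 4 through step 7 cancels to the identity and can be dropped.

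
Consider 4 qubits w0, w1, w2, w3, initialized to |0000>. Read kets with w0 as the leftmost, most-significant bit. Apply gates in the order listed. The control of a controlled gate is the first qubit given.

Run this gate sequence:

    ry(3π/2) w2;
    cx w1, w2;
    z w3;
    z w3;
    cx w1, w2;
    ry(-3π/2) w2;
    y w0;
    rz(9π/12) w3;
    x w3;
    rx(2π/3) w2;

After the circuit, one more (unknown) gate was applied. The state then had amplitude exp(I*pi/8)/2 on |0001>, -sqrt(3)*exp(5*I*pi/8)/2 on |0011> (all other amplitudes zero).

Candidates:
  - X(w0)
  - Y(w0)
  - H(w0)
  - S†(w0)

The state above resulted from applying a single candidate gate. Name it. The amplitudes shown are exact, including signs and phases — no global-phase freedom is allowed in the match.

The applied gate was X(w0).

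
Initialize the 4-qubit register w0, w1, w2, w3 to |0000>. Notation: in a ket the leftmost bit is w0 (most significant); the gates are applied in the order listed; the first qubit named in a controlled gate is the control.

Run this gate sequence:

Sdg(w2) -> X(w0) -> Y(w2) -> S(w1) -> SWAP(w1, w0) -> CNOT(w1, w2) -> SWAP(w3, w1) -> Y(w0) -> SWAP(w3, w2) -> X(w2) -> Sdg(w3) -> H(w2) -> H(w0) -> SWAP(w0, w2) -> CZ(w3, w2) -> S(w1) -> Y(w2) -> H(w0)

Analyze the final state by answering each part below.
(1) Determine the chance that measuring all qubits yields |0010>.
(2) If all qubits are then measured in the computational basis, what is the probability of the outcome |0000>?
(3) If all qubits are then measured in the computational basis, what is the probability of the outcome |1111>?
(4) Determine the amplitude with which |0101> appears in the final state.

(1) Outcome |0010> occurs with probability 1/2.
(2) Outcome |0000> occurs with probability 1/2.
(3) Outcome |1111> occurs with probability 0.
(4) The amplitude on |0101> is 0.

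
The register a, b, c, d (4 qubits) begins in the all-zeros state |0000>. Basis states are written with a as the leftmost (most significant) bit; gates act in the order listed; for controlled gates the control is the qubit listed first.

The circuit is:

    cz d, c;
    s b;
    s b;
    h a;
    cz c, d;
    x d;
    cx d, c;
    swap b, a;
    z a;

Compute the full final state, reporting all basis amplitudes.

The final amplitudes are sqrt(2)/2 on |0011>, sqrt(2)/2 on |0111>, and 0 on every other basis state.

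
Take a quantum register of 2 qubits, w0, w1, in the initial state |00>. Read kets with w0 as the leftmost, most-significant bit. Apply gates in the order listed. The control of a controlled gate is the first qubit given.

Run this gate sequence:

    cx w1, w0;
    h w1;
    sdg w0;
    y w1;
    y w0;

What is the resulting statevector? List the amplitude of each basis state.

After the circuit, the state carries amplitude 0 on |00>, 0 on |01>, sqrt(2)/2 on |10>, -sqrt(2)/2 on |11>.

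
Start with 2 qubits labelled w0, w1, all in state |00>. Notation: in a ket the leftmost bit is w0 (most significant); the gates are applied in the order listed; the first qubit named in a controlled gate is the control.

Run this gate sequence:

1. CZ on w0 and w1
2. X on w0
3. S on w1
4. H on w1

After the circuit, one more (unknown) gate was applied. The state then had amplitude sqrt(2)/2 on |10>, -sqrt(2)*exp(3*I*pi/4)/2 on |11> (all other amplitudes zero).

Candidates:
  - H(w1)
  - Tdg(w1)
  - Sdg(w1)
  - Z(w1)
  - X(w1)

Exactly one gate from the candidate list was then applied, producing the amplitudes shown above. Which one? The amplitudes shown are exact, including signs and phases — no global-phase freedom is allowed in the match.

The unique candidate consistent with the amplitudes is Tdg(w1).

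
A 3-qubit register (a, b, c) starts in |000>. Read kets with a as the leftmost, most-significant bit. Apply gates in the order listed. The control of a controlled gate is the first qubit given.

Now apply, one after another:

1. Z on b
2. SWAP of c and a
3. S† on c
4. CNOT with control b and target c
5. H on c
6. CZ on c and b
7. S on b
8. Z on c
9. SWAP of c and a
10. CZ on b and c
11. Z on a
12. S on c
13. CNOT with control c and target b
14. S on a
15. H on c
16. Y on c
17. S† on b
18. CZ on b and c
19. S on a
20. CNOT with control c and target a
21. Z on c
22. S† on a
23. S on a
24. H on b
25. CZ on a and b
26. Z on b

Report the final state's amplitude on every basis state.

After the circuit, the state carries amplitude -sqrt(2)*I/4 on |000>, sqrt(2)*I/4 on |001>, sqrt(2)*I/4 on |010>, -sqrt(2)*I/4 on |011>, sqrt(2)*I/4 on |100>, -sqrt(2)*I/4 on |101>, sqrt(2)*I/4 on |110>, -sqrt(2)*I/4 on |111>.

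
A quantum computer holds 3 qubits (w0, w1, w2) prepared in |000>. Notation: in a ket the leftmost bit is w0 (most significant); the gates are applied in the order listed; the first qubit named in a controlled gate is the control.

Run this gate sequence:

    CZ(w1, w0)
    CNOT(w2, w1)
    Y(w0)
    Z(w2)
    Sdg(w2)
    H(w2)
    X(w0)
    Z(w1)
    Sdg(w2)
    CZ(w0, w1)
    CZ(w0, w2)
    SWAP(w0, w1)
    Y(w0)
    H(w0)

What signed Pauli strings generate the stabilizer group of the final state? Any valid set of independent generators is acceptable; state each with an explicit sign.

The stabilizer group can be generated by -XII, -IIY, +IZI, among other valid generating sets.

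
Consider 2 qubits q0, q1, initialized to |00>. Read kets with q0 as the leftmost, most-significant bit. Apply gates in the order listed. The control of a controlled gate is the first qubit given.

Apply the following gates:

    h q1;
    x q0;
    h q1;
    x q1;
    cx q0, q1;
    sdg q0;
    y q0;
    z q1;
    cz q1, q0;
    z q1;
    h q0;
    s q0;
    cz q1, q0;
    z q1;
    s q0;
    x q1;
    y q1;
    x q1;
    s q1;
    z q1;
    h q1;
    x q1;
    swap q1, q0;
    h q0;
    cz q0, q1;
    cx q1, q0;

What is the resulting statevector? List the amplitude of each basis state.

After the circuit, the state carries amplitude 0 on |00>, -sqrt(2)/2 on |01>, -sqrt(2)/2 on |10>, 0 on |11>.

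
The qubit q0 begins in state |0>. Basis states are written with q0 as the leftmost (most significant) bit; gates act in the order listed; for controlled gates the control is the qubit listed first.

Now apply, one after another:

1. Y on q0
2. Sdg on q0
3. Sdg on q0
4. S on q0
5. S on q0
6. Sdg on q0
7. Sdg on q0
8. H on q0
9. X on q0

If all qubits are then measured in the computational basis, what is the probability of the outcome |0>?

A full measurement returns |0> with probability 1/2. Key observation: the block from step 4 through step 7 cancels to the identity and can be dropped.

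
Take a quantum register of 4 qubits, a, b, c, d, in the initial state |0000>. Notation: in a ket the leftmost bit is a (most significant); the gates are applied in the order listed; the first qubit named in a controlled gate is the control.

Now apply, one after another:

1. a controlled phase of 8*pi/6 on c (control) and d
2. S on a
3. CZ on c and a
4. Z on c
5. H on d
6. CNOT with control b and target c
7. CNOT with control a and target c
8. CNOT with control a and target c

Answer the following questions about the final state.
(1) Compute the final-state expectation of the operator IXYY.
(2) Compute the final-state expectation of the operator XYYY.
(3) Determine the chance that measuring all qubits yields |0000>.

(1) The observable IXYY averages to 0. Key observation: steps 7-8 multiply out to the identity, so the circuit reduces to the remaining gates.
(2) The observable XYYY averages to 0.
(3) Outcome |0000> occurs with probability 1/2.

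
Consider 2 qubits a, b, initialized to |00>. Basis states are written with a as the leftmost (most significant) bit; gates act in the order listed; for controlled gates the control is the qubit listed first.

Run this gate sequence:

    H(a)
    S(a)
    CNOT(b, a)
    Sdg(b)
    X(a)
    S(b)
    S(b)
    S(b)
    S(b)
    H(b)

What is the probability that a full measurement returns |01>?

A full measurement returns |01> with probability 1/4. Key observation: the block from step 6 through step 9 cancels to the identity and can be dropped.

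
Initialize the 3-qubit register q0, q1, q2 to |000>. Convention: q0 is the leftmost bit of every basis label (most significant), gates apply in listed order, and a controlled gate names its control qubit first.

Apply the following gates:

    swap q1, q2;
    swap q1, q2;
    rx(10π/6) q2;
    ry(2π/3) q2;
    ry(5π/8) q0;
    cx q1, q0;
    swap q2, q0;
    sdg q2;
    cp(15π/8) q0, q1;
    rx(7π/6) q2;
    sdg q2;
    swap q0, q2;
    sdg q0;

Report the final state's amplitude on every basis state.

The final amplitudes are sqrt(3)*(1 - I)*sin(19*pi/48)/4 on |000>, (1 - I)*(1 + 2*I)*sin(19*pi/48)/4 on |001>, 0 on |010>, 0 on |011>, -sqrt(3)*I*(1 - I)*sin(5*pi/48)/4 on |100>, (1 - I)*(2 - I)*sin(5*pi/48)/4 on |101>, 0 on |110>, 0 on |111>. Key observation: gates 1-2 undo each other exactly, leaving only the rest of the circuit to track.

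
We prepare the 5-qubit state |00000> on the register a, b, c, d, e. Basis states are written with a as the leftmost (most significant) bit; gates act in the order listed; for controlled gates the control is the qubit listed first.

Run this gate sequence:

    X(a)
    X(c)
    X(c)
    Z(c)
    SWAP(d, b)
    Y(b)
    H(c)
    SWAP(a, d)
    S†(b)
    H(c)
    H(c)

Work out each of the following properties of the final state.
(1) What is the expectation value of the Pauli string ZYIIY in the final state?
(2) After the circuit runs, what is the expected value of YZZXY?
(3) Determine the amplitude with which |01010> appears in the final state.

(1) The expectation value of ZYIIY is 0.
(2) The observable YZZXY averages to 0.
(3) The final state's coefficient on |01010> equals sqrt(2)/2.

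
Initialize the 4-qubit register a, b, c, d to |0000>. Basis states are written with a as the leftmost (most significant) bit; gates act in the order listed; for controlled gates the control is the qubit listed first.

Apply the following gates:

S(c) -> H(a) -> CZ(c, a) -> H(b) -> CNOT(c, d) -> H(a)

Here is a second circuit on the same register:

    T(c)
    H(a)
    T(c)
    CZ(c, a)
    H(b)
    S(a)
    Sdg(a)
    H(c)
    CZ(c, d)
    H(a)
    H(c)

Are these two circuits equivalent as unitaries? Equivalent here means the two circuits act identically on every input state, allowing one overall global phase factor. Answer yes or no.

No: there is an input state on which the two circuits produce genuinely different outputs (not merely differing by a phase).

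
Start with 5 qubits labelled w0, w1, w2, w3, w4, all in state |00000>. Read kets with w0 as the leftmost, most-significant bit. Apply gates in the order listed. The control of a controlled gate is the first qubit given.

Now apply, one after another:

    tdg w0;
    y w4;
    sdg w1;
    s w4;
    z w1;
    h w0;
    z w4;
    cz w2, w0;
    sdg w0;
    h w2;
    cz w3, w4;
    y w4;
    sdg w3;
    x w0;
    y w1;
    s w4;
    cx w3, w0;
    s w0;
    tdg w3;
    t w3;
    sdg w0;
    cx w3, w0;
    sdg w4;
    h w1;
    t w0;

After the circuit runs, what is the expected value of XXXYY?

The expectation value of XXXYY is 0. Key observation: gates 16-23 undo each other exactly, leaving only the rest of the circuit to track.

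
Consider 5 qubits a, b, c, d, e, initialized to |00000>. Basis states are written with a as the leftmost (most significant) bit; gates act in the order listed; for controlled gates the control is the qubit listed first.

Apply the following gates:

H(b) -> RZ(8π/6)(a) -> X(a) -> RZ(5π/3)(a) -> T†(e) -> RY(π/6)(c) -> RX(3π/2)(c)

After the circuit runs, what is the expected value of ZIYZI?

The observable ZIYZI averages to -sqrt(3)/2.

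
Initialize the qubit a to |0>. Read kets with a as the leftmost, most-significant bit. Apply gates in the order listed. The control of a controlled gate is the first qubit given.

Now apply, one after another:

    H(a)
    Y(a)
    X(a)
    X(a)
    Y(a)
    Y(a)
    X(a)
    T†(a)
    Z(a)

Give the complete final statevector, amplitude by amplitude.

The final amplitudes are sqrt(2)*I/2 on |0>, sqrt(2)*exp(I*pi/4)/2 on |1>. Key observation: the block from step 4 through step 7 cancels to the identity and can be dropped.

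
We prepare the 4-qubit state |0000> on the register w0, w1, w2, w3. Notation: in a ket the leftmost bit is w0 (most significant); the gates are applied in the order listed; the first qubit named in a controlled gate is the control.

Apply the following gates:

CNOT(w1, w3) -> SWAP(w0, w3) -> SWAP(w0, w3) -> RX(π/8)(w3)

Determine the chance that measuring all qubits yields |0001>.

The probability of measuring |0001> is sin(pi/16)**2.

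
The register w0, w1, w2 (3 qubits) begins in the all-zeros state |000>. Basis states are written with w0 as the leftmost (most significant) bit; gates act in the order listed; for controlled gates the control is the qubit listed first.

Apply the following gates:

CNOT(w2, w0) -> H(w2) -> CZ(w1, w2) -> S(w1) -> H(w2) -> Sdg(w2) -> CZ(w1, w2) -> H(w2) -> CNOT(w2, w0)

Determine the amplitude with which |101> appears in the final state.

|101> carries amplitude sqrt(2)/2 in the final state.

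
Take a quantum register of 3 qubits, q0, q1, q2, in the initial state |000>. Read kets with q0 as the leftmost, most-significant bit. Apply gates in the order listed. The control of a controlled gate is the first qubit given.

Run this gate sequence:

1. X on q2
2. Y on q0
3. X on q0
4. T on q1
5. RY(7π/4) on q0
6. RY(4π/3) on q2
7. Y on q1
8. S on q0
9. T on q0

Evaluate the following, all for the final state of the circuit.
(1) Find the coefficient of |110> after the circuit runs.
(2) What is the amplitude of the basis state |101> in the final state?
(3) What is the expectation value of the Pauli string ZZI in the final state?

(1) The amplitude on |110> is sqrt(6 - 3*sqrt(2))*exp(3*I*pi/4)/4.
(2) The final state's coefficient on |101> equals 0.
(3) The expectation value of ZZI is -sqrt(2)/2.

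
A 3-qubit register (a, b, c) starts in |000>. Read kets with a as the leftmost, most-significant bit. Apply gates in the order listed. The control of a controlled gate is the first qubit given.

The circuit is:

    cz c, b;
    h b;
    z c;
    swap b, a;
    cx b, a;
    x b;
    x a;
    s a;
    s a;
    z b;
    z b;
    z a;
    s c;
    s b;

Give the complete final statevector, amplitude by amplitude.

The resulting statevector has amplitude sqrt(2)*I/2 on |010>, sqrt(2)*I/2 on |110>, and 0 on every other basis state.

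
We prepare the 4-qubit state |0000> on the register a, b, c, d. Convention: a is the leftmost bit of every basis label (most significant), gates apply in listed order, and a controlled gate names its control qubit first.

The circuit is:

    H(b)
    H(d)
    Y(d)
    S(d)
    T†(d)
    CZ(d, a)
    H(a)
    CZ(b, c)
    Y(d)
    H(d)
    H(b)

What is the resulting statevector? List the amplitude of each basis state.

After the circuit, the state carries amplitude sqrt(2)*(1 + exp(I*pi/4))/4 on |0000>, sqrt(2)*(-1 + exp(I*pi/4))/4 on |0001>, sqrt(2)*(1 + exp(I*pi/4))/4 on |1000>, sqrt(2)*(-1 + exp(I*pi/4))/4 on |1001>, and 0 on every other basis state.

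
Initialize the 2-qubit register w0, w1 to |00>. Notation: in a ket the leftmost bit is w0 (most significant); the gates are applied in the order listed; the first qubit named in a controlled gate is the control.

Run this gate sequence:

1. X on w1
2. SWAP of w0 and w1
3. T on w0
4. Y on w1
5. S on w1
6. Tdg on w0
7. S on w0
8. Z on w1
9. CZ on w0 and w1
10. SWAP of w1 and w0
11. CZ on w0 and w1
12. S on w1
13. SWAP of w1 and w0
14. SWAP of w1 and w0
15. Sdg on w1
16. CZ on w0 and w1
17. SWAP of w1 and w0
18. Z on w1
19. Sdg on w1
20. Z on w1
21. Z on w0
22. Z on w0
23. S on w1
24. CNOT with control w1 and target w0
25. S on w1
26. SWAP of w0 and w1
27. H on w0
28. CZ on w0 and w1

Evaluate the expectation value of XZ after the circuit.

The observable XZ averages to -1.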